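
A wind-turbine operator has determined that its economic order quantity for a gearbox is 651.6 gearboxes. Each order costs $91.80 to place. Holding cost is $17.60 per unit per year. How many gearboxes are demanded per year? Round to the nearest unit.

D ≈ 40,701 gearboxes per year

Squaring Q* = √(2DS/H) gives Q*² = 2DS/H.
From Q* = √(2DS/H): D = Q*²H / (2S) = 651.6² × 17.6 / (2 × 91.8) = 40700.725.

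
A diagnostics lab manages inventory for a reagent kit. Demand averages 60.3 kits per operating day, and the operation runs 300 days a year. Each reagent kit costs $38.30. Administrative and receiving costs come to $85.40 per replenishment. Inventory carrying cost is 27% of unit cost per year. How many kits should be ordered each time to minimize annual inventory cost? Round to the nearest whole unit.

Annual demand D = 60.3 × 300 = 18,090.
Holding cost H = 0.27 × $38.30 = $10.3410 per unit per year.
EOQ = √(2DS / H) = √(2 × 18,090 × 85.4 / 10.341).
= √(3,089,772 / 10.341) = √298,788.5117 ≈ 546.616.

Q* ≈ 547 kits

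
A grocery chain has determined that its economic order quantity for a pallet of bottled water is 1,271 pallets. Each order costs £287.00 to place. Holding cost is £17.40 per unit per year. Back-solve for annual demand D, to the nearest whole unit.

D ≈ 48,970 pallets per year

Squaring Q* = √(2DS/H) gives Q*² = 2DS/H.
From Q* = √(2DS/H): D = Q*²H / (2S) = 1,271² × 17.4 / (2 × 287) = 48969.814.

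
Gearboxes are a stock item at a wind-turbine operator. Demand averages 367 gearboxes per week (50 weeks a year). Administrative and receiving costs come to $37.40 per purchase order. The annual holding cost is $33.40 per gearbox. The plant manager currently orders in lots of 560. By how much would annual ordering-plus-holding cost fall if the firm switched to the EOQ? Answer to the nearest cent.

Extra cost ≈ $3,806.69 per year

Annual demand D = 367 × 50 = 18,350.
EOQ = √(2DS/H) = √(2 × 18,350 × 37.4 / 33.4) ≈ 202.72.
Cost at Q* = (D/Q*)S + (Q*/2)H = √(2DSH) ≈ $6,770.83.
Cost at Q = 560: (18,350/560)×37.4 + (560/2)×33.4 = $1,225.52 + $9,352.00 = $10,577.52.
Excess = $10,577.52 − $6,770.83 = $3,806.69.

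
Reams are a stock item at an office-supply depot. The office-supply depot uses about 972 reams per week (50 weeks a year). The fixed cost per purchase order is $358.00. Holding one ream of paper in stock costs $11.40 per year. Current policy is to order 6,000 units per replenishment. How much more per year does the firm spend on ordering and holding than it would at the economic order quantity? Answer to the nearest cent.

Extra cost ≈ $17,182.66 per year

Annual demand D = 972 × 50 = 48,600.
EOQ = √(2DS/H) = √(2 × 48,600 × 358 / 11.4) ≈ 1747.12.
Cost at Q* = (D/Q*)S + (Q*/2)H = √(2DSH) ≈ $19,917.14.
Cost at Q = 6,000: (48,600/6,000)×358 + (6,000/2)×11.4 = $2,899.80 + $34,200.00 = $37,099.80.
Excess = $37,099.80 − $19,917.14 = $17,182.66.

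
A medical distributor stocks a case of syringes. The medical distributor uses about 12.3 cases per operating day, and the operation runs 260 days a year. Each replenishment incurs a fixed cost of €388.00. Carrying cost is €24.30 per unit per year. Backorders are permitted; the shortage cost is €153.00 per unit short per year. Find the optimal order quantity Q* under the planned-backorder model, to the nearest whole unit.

Annual demand D = 12.3 × 260 = 3,198.
With planned backorders, Q* = √(2DS/H) · √((H+B)/B).
√(2DS/H) = √(2 × 3,198 × 388 / 24.3) = 319.571.
√((H+B)/B) = √((24.3+153)/153) = 1.0765.
Q* ≈ 344.014.

Q* ≈ 344 cases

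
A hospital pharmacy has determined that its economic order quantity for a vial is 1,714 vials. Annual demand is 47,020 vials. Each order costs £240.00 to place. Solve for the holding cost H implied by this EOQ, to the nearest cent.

H ≈ £7.68

Squaring Q* = √(2DS/H) gives Q*² = 2DS/H.
From Q* = √(2DS/H): H = 2DS / Q*² = 2 × 47,020 × 240 / 1,714² = 7.6825.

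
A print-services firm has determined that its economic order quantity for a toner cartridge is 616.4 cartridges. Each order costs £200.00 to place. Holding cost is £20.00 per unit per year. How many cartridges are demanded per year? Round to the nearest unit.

The basic EOQ model gives Q* = √(2DS/H); rearrange for the unknown.
From Q* = √(2DS/H): D = Q*²H / (2S) = 616.4² × 20 / (2 × 200) = 18997.448.

D ≈ 18,997 cartridges per year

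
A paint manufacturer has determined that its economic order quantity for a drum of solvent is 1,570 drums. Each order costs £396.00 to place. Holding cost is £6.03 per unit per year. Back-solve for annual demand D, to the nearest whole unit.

Invert the EOQ relation Q*² = 2DS/H.
From Q* = √(2DS/H): D = Q*²H / (2S) = 1,570² × 6.03 / (2 × 396) = 18766.852.

D ≈ 18,767 drums per year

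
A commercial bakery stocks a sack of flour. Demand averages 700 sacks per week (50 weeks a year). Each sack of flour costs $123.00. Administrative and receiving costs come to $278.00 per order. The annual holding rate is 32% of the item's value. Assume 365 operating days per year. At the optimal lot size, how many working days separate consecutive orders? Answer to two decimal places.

Annual demand D = 700 × 50 = 35,000.
Holding cost H = 0.32 × $123.00 = $39.3600 per unit per year.
The optimal lot size = √(2DS/H) = √(2 × 35,000 × 278 / 39.36) ≈ 703.14.
Cycle time = Q*/D × 365 = 703.14 / 35,000 × 365 ≈ 7.333 days.

T ≈ 7.33 days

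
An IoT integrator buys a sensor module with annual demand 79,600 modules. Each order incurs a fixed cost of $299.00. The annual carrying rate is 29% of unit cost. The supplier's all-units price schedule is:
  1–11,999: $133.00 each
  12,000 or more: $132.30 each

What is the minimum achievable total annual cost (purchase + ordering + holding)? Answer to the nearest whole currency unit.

Holding cost per unit per year at price C is H = 0.29·C.
Evaluate total cost at each tier's feasible EOQ or, if the EOQ is below the tier, at the tier's minimum quantity.
EOQ at $133.00 = 1110.9 (feasible in tier 1): TC = 79,600×$133.00 + (79,600/1110.9)×299 + (1110.9/2)×0.29×$133.00 = $10,629,648.14.
EOQ at $132.30 = 1113.9 < 12000, so use break Q=12000: TC = 79,600×$132.30 + (79,600/12000.0)×299 + (12000.0/2)×0.29×$132.30 = $10,763,265.37.
Lowest total cost among the candidates is at Q = 1110.9.

TC* ≈ $10,629,648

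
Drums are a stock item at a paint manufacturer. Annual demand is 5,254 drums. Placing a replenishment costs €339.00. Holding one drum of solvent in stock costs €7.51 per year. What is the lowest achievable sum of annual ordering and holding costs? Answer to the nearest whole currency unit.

TC* ≈ €5,172

EOQ = √(2DS/H) = √(2 × 5,254 × 339 / 7.51) ≈ 688.72.
At Q*, ordering cost (D/Q*)S equals holding cost (Q*/2)H, each = √(DSH/2).
Minimum total = √(2DSH) = √(2 × 5,254 × 339 × 7.51) ≈ 5172.254.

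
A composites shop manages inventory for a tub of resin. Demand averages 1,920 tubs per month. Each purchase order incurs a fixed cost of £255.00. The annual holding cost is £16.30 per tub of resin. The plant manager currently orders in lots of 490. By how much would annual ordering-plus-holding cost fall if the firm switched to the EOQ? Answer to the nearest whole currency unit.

Annual demand D = 1,920 × 12 = 23,040.
EOQ = √(2DS/H) = √(2 × 23,040 × 255 / 16.3) ≈ 849.05.
Cost at Q* = (D/Q*)S + (Q*/2)H = √(2DSH) ≈ £13,839.49.
Cost at Q = 490: (23,040/490)×255 + (490/2)×16.3 = £11,990.20 + £3,993.50 = £15,983.70.
Excess = £15,983.70 − £13,839.49 = £2,144.21.

Extra cost ≈ £2,144 per year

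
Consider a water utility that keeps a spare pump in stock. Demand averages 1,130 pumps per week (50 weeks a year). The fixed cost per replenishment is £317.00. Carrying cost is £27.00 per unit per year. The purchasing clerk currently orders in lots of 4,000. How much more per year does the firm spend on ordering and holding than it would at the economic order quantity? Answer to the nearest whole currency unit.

Extra cost ≈ £27,378 per year

Annual demand D = 1,130 × 50 = 56,500.
EOQ = √(2DS/H) = √(2 × 56,500 × 317 / 27) ≈ 1151.83.
Cost at Q* = (D/Q*)S + (Q*/2)H = √(2DSH) ≈ £31,099.31.
Cost at Q = 4,000: (56,500/4,000)×317 + (4,000/2)×27 = £4,477.62 + £54,000.00 = £58,477.62.
Excess = £58,477.62 − £31,099.31 = £27,378.32.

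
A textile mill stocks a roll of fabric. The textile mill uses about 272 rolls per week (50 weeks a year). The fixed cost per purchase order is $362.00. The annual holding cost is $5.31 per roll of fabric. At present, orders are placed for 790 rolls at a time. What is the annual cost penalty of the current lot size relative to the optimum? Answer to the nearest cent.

Annual demand D = 272 × 50 = 13,600.
EOQ = √(2DS/H) = √(2 × 13,600 × 362 / 5.31) ≈ 1361.73.
Cost at Q* = (D/Q*)S + (Q*/2)H = √(2DSH) ≈ $7,230.79.
Cost at Q = 790: (13,600/790)×362 + (790/2)×5.31 = $6,231.90 + $2,097.45 = $8,329.35.
Excess = $8,329.35 − $7,230.79 = $1,098.55.

Extra cost ≈ $1,098.55 per year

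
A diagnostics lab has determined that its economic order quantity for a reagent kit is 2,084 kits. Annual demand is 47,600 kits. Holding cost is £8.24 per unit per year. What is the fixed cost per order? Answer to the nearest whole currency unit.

Squaring Q* = √(2DS/H) gives Q*² = 2DS/H.
From Q* = √(2DS/H): S = Q*²H / (2D) = 2,084² × 8.24 / (2 × 47,600) = 375.9116.

S ≈ £376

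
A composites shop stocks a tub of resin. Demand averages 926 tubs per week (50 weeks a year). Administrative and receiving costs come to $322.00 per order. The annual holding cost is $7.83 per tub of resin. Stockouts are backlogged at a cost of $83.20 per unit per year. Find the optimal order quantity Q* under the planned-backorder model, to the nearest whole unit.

Q* ≈ 2,041 tubs

Annual demand D = 926 × 50 = 46,300.
With planned backorders, Q* = √(2DS/H) · √((H+B)/B).
√(2DS/H) = √(2 × 46,300 × 322 / 7.83) = 1951.428.
√((H+B)/B) = √((7.83+83.2)/83.2) = 1.0460.
Q* ≈ 2041.189.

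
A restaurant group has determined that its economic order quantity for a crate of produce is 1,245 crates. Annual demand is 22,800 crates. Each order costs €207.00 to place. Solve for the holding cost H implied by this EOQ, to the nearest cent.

Invert the EOQ relation Q*² = 2DS/H.
From Q* = √(2DS/H): H = 2DS / Q*² = 2 × 22,800 × 207 / 1,245² = 6.0897.

H ≈ €6.09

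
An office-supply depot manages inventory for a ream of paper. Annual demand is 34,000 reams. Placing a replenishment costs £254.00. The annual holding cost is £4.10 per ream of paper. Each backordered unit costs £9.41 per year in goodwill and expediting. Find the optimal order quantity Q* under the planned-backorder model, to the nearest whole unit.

With planned backorders, Q* = √(2DS/H) · √((H+B)/B).
√(2DS/H) = √(2 × 34,000 × 254 / 4.1) = 2052.482.
√((H+B)/B) = √((4.1+9.41)/9.41) = 1.1982.
Q* ≈ 2459.304.

Q* ≈ 2,459 reams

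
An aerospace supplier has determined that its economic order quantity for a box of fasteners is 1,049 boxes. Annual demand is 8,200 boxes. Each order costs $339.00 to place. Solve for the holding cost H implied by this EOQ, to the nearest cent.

Invert the EOQ relation Q*² = 2DS/H.
From Q* = √(2DS/H): H = 2DS / Q*² = 2 × 8,200 × 339 / 1,049² = 5.0523.

H ≈ $5.05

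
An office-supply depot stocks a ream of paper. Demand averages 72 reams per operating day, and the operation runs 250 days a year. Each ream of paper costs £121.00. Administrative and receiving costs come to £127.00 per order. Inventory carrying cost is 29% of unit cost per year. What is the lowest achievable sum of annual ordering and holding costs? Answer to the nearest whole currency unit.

Annual demand D = 72 × 250 = 18,000.
Holding cost H = 0.29 × £121.00 = £35.0900 per unit per year.
Q* = √(2DS/H) = √(2 × 18,000 × 127 / 35.09) ≈ 360.96.
At Q*, ordering cost (D/Q*)S equals holding cost (Q*/2)H, each = √(DSH/2).
Minimum total = √(2DSH) = √(2 × 18,000 × 127 × 35.09) ≈ 12666.155.

TC* ≈ £12,666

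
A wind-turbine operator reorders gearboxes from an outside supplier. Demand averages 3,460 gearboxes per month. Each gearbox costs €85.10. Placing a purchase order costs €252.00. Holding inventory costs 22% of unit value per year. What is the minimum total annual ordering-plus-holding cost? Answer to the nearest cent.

Annual demand D = 3,460 × 12 = 41,520.
Holding cost H = 0.22 × €85.10 = €18.7220 per unit per year.
Q* = √(2DS/H) = √(2 × 41,520 × 252 / 18.722) ≈ 1057.23.
At the optimum the two cost components are equal, so total cost = 2·(Q*/2)H = Q*·H.
Minimum total = √(2DSH) = √(2 × 41,520 × 252 × 18.722) ≈ 19793.384.

TC* ≈ €19,793.38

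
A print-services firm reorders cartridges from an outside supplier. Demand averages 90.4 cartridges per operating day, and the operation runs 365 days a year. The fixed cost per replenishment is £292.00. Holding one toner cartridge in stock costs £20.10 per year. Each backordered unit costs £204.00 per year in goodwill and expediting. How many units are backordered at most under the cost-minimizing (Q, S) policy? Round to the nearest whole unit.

S* ≈ 92 cartridges

Annual demand D = 90.4 × 365 = 32,996.
With planned backorders, Q* = √(2DS/H) · √((H+B)/B).
√(2DS/H) = √(2 × 32,996 × 292 / 20.1) = 979.127.
√((H+B)/B) = √((20.1+204)/204) = 1.0481.
Q* ≈ 1026.230.
S* = Q* · H/(H+B) = 1026.230 × 20.1/224.1 ≈ 92.045.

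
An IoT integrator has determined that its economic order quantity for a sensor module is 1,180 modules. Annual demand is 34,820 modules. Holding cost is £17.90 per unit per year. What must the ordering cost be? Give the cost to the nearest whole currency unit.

Squaring Q* = √(2DS/H) gives Q*² = 2DS/H.
From Q* = √(2DS/H): S = Q*²H / (2D) = 1,180² × 17.9 / (2 × 34,820) = 357.8972.

S ≈ £358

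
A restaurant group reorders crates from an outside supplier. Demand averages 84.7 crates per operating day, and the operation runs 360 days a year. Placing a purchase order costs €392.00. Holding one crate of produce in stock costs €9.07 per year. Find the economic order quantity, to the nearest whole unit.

Annual demand D = 84.7 × 360 = 30,492.
EOQ = √(2DS / H) = √(2 × 30,492 × 392 / 9.07).
= √(23,905,728 / 9.07) = √2,635,692.172 ≈ 1623.481.

Q* ≈ 1,623 crates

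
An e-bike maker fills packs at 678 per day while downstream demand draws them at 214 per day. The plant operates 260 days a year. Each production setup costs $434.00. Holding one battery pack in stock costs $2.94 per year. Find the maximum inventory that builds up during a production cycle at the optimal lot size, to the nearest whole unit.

Annual demand D = 214 × 260 = 55,640.
Production build-up factor (1 − d/p) = 1 − 214/678 = 0.6844.
Q* = √(2DS / (H(1 − d/p))) = √(2 × 55,640 × 434 / (2.94 × 0.6844)).
= √(48,295,520 / 2.012) ≈ 4899.318.
Maximum inventory = Q*(1 − d/p) = 4899.318 × 0.6844 ≈ 3352.925.

I_max ≈ 3,353 packs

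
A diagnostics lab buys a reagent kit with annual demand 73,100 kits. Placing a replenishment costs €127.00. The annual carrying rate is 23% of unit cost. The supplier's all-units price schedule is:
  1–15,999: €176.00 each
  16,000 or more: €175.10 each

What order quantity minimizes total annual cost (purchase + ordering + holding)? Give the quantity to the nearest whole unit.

Holding cost per unit per year at price C is H = 0.23·C.
Candidates are each tier's EOQ (if it falls in that tier) and each price-break quantity.
EOQ at €176.00 = 677.3 (feasible in tier 1): TC = 73,100×€176.00 + (73,100/677.3)×127 + (677.3/2)×0.23×€176.00 = €12,893,015.48.
EOQ at €175.10 = 679.0 < 16000, so use break Q=16000: TC = 73,100×€175.10 + (73,100/16000.0)×127 + (16000.0/2)×0.23×€175.10 = €13,122,574.23.
Lowest total cost is €12,893,015.48 at Q = 677.3.

Q* ≈ 677 kits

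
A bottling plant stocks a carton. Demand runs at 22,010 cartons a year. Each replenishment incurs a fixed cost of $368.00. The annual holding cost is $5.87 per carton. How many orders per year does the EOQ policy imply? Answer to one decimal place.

N ≈ 13.2 orders per year

Q* = √(2DS/H) = √(2 × 22,010 × 368 / 5.87) ≈ 1661.23.
Orders per year = D / Q* = 22,010 / 1661.23 ≈ 13.249.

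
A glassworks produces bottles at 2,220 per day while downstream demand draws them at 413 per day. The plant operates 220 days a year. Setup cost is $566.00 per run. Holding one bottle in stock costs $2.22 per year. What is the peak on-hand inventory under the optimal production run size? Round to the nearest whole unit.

I_max ≈ 6,141 bottles

Annual demand D = 413 × 220 = 90,860.
Production build-up factor (1 − d/p) = 1 − 413/2,220 = 0.8140.
Q* = √(2DS / (H(1 − d/p))) = √(2 × 90,860 × 566 / (2.22 × 0.8140)).
= √(102,853,520 / 1.807) ≈ 7544.501.
Maximum inventory = Q*(1 − d/p) = 7544.501 × 0.8140 ≈ 6140.952.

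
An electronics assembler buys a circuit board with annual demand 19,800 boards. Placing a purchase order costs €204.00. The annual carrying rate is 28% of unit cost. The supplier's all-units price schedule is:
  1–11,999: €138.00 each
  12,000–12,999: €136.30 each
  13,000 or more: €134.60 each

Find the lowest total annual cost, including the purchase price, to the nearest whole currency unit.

Holding cost per unit per year at price C is H = 0.28·C.
For each price level, check whether its EOQ is feasible; otherwise the best quantity at that price is the breakpoint.
EOQ at €138.00 = 457.2 (feasible in tier 1): TC = 19,800×€138.00 + (19,800/457.2)×204 + (457.2/2)×0.28×€138.00 = €2,750,067.75.
EOQ at €136.30 = 460.1 < 12000, so use break Q=12000: TC = 19,800×€136.30 + (19,800/12000.0)×204 + (12000.0/2)×0.28×€136.30 = €2,928,060.60.
EOQ at €134.60 = 463.0 < 13000, so use break Q=13000: TC = 19,800×€134.60 + (19,800/13000.0)×204 + (13000.0/2)×0.28×€134.60 = €2,910,362.71.
Lowest total cost among the candidates is at Q = 457.2.

TC* ≈ €2,750,068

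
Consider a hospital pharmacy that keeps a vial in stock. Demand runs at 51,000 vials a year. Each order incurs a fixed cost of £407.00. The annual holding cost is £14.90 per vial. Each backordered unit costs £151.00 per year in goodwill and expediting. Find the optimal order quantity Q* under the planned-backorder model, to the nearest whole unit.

Q* ≈ 1,750 vials

With planned backorders, Q* = √(2DS/H) · √((H+B)/B).
√(2DS/H) = √(2 × 51,000 × 407 / 14.9) = 1669.184.
√((H+B)/B) = √((14.9+151)/151) = 1.0482.
Q* ≈ 1749.600.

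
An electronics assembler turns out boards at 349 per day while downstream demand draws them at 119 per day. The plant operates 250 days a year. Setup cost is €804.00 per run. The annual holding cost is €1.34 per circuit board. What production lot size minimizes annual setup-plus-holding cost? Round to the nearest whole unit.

Q* ≈ 7,360 boards

Annual demand D = 119 × 250 = 29,750.
Production build-up factor (1 − d/p) = 1 − 119/349 = 0.6590.
Q* = √(2DS / (H(1 − d/p))) = √(2 × 29,750 × 804 / (1.34 × 0.6590)).
= √(47,838,000 / 0.8831) ≈ 7360.086.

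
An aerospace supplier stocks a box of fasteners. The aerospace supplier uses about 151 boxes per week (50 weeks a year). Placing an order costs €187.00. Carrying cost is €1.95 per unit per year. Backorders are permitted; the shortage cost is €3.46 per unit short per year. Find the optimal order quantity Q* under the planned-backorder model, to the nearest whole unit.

Annual demand D = 151 × 50 = 7,550.
With planned backorders, Q* = √(2DS/H) · √((H+B)/B).
√(2DS/H) = √(2 × 7,550 × 187 / 1.95) = 1203.350.
√((H+B)/B) = √((1.95+3.46)/3.46) = 1.2504.
Q* ≈ 1504.709.

Q* ≈ 1,505 boxes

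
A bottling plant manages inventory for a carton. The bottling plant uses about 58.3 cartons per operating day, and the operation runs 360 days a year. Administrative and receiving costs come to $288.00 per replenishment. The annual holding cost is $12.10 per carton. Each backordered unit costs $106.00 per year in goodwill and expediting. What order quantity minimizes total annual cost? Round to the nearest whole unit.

Annual demand D = 58.3 × 360 = 20,988.
With planned backorders, Q* = √(2DS/H) · √((H+B)/B).
√(2DS/H) = √(2 × 20,988 × 288 / 12.1) = 999.549.
√((H+B)/B) = √((12.1+106)/106) = 1.0555.
Q* ≈ 1055.057.

Q* ≈ 1,055 cartons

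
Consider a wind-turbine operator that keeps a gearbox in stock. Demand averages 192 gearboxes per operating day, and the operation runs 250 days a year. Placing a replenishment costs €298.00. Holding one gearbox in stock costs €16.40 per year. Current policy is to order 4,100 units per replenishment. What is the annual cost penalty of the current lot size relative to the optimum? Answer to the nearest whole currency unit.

Extra cost ≈ €15,448 per year

Annual demand D = 192 × 250 = 48,000.
EOQ = √(2DS/H) = √(2 × 48,000 × 298 / 16.4) ≈ 1320.75.
Cost at Q* = (D/Q*)S + (Q*/2)H = √(2DSH) ≈ €21,660.36.
Cost at Q = 4,100: (48,000/4,100)×298 + (4,100/2)×16.4 = €3,488.78 + €33,620.00 = €37,108.78.
Excess = €37,108.78 − €21,660.36 = €15,448.42.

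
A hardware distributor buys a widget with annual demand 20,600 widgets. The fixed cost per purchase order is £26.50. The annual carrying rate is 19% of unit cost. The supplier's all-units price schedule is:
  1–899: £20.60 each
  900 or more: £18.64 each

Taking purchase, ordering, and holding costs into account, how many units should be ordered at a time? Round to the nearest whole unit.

Q* ≈ 900 widgets

Holding cost per unit per year at price C is H = 0.19·C.
For each price level, check whether its EOQ is feasible; otherwise the best quantity at that price is the breakpoint.
EOQ at £20.60 = 528.2 (feasible in tier 1): TC = 20,600×£20.60 + (20,600/528.2)×26.5 + (528.2/2)×0.19×£20.60 = £426,427.20.
EOQ at £18.64 = 555.2 < 900, so use break Q=900: TC = 20,600×£18.64 + (20,600/900.0)×26.5 + (900.0/2)×0.19×£18.64 = £386,184.28.
Lowest total cost is £386,184.28 at Q = 900.0.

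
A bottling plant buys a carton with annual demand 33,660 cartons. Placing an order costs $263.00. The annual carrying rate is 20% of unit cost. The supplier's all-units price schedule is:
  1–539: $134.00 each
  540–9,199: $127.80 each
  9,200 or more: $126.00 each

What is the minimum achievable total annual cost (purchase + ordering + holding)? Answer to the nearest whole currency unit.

TC* ≈ $4,323,021

Holding cost per unit per year at price C is H = 0.20·C.
Candidates are each tier's EOQ (if it falls in that tier) and each price-break quantity.
Tier 1 ($134.00): EOQ = 812.8 exceeds tier's upper bound 539, so this tier is dominated.
EOQ at $127.80 = 832.3 (feasible in tier 2): TC = 33,660×$127.80 + (33,660/832.3)×263 + (832.3/2)×0.20×$127.80 = $4,323,021.08.
EOQ at $126.00 = 838.2 < 9200, so use break Q=9200: TC = 33,660×$126.00 + (33,660/9200.0)×263 + (9200.0/2)×0.20×$126.00 = $4,358,042.24.
Lowest total cost among the candidates is at Q = 832.3.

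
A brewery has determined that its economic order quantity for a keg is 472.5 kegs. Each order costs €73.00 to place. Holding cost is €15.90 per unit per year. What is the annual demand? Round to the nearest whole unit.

Invert the EOQ relation Q*² = 2DS/H.
From Q* = √(2DS/H): D = Q*²H / (2S) = 472.5² × 15.9 / (2 × 73) = 24313.523.

D ≈ 24,314 kegs per year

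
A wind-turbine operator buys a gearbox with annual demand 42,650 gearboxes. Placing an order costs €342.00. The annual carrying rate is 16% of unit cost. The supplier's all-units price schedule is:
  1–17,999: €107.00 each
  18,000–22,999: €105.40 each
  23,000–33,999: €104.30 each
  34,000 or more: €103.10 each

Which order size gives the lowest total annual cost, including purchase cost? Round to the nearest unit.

Q* ≈ 1,305 gearboxes

Holding cost per unit per year at price C is H = 0.16·C.
Candidates are each tier's EOQ (if it falls in that tier) and each price-break quantity.
EOQ at €107.00 = 1305.4 (feasible in tier 1): TC = 42,650×€107.00 + (42,650/1305.4)×342 + (1305.4/2)×0.16×€107.00 = €4,585,898.04.
EOQ at €105.40 = 1315.2 < 18000, so use break Q=18000: TC = 42,650×€105.40 + (42,650/18000.0)×342 + (18000.0/2)×0.16×€105.40 = €4,647,896.35.
EOQ at €104.30 = 1322.2 < 23000, so use break Q=23000: TC = 42,650×€104.30 + (42,650/23000.0)×342 + (23000.0/2)×0.16×€104.30 = €4,640,941.19.
EOQ at €103.10 = 1329.8 < 34000, so use break Q=34000: TC = 42,650×€103.10 + (42,650/34000.0)×342 + (34000.0/2)×0.16×€103.10 = €4,678,076.01.
Lowest total cost is €4,585,898.04 at Q = 1305.4.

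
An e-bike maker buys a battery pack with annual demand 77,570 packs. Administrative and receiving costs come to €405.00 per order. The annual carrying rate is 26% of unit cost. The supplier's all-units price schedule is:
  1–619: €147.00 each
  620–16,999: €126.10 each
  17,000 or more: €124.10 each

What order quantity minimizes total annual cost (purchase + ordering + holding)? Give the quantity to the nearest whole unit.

Q* ≈ 1,384 packs

Holding cost per unit per year at price C is H = 0.26·C.
For each price level, check whether its EOQ is feasible; otherwise the best quantity at that price is the breakpoint.
Tier 1 (€147.00): EOQ = 1282.2 exceeds tier's upper bound 619, so this tier is dominated.
EOQ at €126.10 = 1384.3 (feasible in tier 2): TC = 77,570×€126.10 + (77,570/1384.3)×405 + (1384.3/2)×0.26×€126.10 = €9,826,964.22.
EOQ at €124.10 = 1395.5 < 17000, so use break Q=17000: TC = 77,570×€124.10 + (77,570/17000.0)×405 + (17000.0/2)×0.26×€124.10 = €9,902,545.99.
Lowest total cost is €9,826,964.22 at Q = 1384.3.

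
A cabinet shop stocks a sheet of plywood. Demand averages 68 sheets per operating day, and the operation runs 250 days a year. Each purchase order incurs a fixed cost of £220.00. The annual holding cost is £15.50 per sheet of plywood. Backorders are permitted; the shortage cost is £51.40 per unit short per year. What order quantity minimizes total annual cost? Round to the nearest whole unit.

Q* ≈ 793 sheets

Annual demand D = 68 × 250 = 17,000.
With planned backorders, Q* = √(2DS/H) · √((H+B)/B).
√(2DS/H) = √(2 × 17,000 × 220 / 15.5) = 694.680.
√((H+B)/B) = √((15.5+51.4)/51.4) = 1.1409.
Q* ≈ 792.531.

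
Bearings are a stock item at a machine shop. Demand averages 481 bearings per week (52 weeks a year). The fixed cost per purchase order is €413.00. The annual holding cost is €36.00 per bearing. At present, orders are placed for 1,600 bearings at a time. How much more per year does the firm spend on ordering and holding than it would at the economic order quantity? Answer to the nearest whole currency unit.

Annual demand D = 481 × 52 = 25,012.
EOQ = √(2DS/H) = √(2 × 25,012 × 413 / 36) ≈ 757.55.
Cost at Q* = (D/Q*)S + (Q*/2)H = √(2DSH) ≈ €27,271.91.
Cost at Q = 1,600: (25,012/1,600)×413 + (1,600/2)×36 = €6,456.22 + €28,800.00 = €35,256.22.
Excess = €35,256.22 − €27,271.91 = €7,984.32.

Extra cost ≈ €7,984 per year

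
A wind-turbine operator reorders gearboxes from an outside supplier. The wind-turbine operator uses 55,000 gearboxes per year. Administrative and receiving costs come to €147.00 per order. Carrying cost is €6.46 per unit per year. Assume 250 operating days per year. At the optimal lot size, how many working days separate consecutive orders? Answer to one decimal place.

Q* = √(2DS/H) = √(2 × 55,000 × 147 / 6.46) ≈ 1582.12.
Cycle time = Q*/D × 250 = 1582.12 / 55,000 × 250 ≈ 7.191 days.

T ≈ 7.2 days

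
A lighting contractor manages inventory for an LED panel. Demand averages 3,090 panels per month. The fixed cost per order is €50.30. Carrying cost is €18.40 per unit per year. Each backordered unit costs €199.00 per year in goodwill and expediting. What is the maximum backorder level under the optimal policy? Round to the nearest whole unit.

S* ≈ 40 panels

Annual demand D = 3,090 × 12 = 37,080.
With planned backorders, Q* = √(2DS/H) · √((H+B)/B).
√(2DS/H) = √(2 × 37,080 × 50.3 / 18.4) = 450.256.
√((H+B)/B) = √((18.4+199)/199) = 1.0452.
Q* ≈ 470.612.
S* = Q* · H/(H+B) = 470.612 × 18.4/217.4 ≈ 39.831.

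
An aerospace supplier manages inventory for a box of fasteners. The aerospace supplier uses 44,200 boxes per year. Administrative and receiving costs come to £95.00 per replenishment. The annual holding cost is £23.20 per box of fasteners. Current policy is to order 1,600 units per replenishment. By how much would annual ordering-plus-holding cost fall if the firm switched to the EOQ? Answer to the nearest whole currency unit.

EOQ = √(2DS/H) = √(2 × 44,200 × 95 / 23.2) ≈ 601.65.
Cost at Q* = (D/Q*)S + (Q*/2)H = √(2DSH) ≈ £13,958.28.
Cost at Q = 1,600: (44,200/1,600)×95 + (1,600/2)×23.2 = £2,624.38 + £18,560.00 = £21,184.38.
Excess = £21,184.38 − £13,958.28 = £7,226.09.

Extra cost ≈ £7,226 per year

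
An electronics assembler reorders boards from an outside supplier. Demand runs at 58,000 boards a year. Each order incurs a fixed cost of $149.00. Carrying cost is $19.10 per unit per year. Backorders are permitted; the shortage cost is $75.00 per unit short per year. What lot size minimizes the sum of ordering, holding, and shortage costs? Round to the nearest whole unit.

With planned backorders, Q* = √(2DS/H) · √((H+B)/B).
√(2DS/H) = √(2 × 58,000 × 149 / 19.1) = 951.274.
√((H+B)/B) = √((19.1+75)/75) = 1.1201.
Q* ≈ 1065.540.

Q* ≈ 1,066 boards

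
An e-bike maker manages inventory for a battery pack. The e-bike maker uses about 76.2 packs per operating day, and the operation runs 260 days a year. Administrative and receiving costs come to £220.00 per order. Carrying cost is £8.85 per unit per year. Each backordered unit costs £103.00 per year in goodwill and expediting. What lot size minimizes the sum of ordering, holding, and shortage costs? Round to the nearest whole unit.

Q* ≈ 1,034 packs

Annual demand D = 76.2 × 260 = 19,812.
With planned backorders, Q* = √(2DS/H) · √((H+B)/B).
√(2DS/H) = √(2 × 19,812 × 220 / 8.85) = 992.473.
√((H+B)/B) = √((8.85+103)/103) = 1.0421.
Q* ≈ 1034.233.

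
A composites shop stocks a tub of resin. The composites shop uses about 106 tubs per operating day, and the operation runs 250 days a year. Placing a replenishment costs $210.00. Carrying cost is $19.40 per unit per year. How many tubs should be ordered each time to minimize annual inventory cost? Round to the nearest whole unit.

Annual demand D = 106 × 250 = 26,500.
EOQ = √(2DS / H) = √(2 × 26,500 × 210 / 19.4).
= √(11,130,000 / 19.4) = √573,711.3402 ≈ 757.437.

Q* ≈ 757 tubs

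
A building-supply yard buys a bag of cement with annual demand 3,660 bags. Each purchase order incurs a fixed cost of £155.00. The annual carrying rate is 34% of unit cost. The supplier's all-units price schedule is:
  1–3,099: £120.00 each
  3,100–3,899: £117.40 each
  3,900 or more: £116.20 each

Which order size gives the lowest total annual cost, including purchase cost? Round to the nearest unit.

Holding cost per unit per year at price C is H = 0.34·C.
Candidates are each tier's EOQ (if it falls in that tier) and each price-break quantity.
EOQ at £120.00 = 166.8 (feasible in tier 1): TC = 3,660×£120.00 + (3,660/166.8)×155 + (166.8/2)×0.34×£120.00 = £446,003.80.
EOQ at £117.40 = 168.6 < 3100, so use break Q=3100: TC = 3,660×£117.40 + (3,660/3100.0)×155 + (3100.0/2)×0.34×£117.40 = £491,736.80.
EOQ at £116.20 = 169.5 < 3900, so use break Q=3900: TC = 3,660×£116.20 + (3,660/3900.0)×155 + (3900.0/2)×0.34×£116.20 = £502,478.06.
Lowest total cost is £446,003.80 at Q = 166.8.

Q* ≈ 167 bags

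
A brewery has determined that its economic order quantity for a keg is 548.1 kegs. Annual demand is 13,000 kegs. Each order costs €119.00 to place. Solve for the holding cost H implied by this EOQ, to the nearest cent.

Invert the EOQ relation Q*² = 2DS/H.
From Q* = √(2DS/H): H = 2DS / Q*² = 2 × 13,000 × 119 / 548.1² = 10.2991.

H ≈ €10.30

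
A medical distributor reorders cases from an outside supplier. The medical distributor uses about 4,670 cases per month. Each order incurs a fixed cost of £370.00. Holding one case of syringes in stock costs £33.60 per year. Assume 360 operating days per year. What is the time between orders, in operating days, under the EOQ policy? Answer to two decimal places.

T ≈ 7.14 days

Annual demand D = 4,670 × 12 = 56,040.
The optimal lot size = √(2DS/H) = √(2 × 56,040 × 370 / 33.6) ≈ 1110.95.
Cycle time = Q*/D × 360 = 1110.95 / 56,040 × 360 ≈ 7.137 days.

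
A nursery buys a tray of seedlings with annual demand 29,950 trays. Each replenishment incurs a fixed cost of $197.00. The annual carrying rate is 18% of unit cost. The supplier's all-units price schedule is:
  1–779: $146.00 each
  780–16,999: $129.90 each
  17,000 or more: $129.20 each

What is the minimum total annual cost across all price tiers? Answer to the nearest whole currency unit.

Holding cost per unit per year at price C is H = 0.18·C.
Candidates are each tier's EOQ (if it falls in that tier) and each price-break quantity.
EOQ at $146.00 = 670.1 (feasible in tier 1): TC = 29,950×$146.00 + (29,950/670.1)×197 + (670.1/2)×0.18×$146.00 = $4,390,309.99.
EOQ at $129.90 = 710.4 < 780, so use break Q=780: TC = 29,950×$129.90 + (29,950/780.0)×197 + (780.0/2)×0.18×$129.90 = $3,907,188.27.
EOQ at $129.20 = 712.3 < 17000, so use break Q=17000: TC = 29,950×$129.20 + (29,950/17000.0)×197 + (17000.0/2)×0.18×$129.20 = $4,067,563.07.
Lowest total cost among the candidates is at Q = 780.0.

TC* ≈ $3,907,188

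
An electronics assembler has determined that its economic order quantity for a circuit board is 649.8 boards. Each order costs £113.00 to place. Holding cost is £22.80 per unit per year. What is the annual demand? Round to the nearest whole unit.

D ≈ 42,598 boards per year

Invert the EOQ relation Q*² = 2DS/H.
From Q* = √(2DS/H): D = Q*²H / (2S) = 649.8² × 22.8 / (2 × 113) = 42597.668.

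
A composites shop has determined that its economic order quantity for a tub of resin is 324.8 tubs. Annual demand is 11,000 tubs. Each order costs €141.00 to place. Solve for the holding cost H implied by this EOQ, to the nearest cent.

Invert the EOQ relation Q*² = 2DS/H.
From Q* = √(2DS/H): H = 2DS / Q*² = 2 × 11,000 × 141 / 324.8² = 29.4042.

H ≈ €29.40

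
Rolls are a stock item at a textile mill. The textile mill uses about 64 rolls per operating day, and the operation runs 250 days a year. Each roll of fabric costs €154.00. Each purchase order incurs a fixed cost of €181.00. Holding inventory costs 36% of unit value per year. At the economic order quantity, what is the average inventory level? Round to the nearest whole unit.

Average inventory ≈ 162 rolls

Annual demand D = 64 × 250 = 16,000.
Holding cost H = 0.36 × €154.00 = €55.4400 per unit per year.
EOQ = √(2DS/H) = √(2 × 16,000 × 181 / 55.44) ≈ 323.22.
Average inventory = Q*/2 ≈ 323.22 / 2 = 161.612.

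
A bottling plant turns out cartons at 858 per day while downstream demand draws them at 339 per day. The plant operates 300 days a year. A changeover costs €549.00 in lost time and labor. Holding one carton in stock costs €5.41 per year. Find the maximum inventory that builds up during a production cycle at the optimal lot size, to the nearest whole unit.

I_max ≈ 3,533 cartons

Annual demand D = 339 × 300 = 101,700.
Production build-up factor (1 − d/p) = 1 − 339/858 = 0.6049.
Q* = √(2DS / (H(1 − d/p))) = √(2 × 101,700 × 549 / (5.41 × 0.6049)).
= √(111,666,600 / 3.2725) ≈ 5841.481.
Maximum inventory = Q*(1 − d/p) = 5841.481 × 0.6049 ≈ 3533.483.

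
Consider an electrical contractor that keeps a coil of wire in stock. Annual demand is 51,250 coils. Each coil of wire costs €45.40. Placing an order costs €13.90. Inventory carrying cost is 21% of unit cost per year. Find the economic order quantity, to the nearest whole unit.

Holding cost H = 0.21 × €45.40 = €9.5340 per unit per year.
EOQ = √(2DS / H) = √(2 × 51,250 × 13.9 / 9.534).
= √(1,424,750 / 9.534) = √149,438.8504 ≈ 386.573.

Q* ≈ 387 coils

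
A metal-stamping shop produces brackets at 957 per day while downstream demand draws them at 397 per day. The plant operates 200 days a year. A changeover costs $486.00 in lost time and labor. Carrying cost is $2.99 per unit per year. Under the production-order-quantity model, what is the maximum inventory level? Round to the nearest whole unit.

Annual demand D = 397 × 200 = 79,400.
Production build-up factor (1 − d/p) = 1 − 397/957 = 0.5852.
Q* = √(2DS / (H(1 − d/p))) = √(2 × 79,400 × 486 / (2.99 × 0.5852)).
= √(77,176,800 / 1.7496) ≈ 6641.555.
Maximum inventory = Q*(1 − d/p) = 6641.555 × 0.5852 ≈ 3886.385.

I_max ≈ 3,886 brackets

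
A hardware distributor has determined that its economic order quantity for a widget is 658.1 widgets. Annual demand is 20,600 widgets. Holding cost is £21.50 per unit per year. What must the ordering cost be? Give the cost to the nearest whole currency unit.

Invert the EOQ relation Q*² = 2DS/H.
From Q* = √(2DS/H): S = Q*²H / (2D) = 658.1² × 21.5 / (2 × 20,600) = 226.0086.

S ≈ £226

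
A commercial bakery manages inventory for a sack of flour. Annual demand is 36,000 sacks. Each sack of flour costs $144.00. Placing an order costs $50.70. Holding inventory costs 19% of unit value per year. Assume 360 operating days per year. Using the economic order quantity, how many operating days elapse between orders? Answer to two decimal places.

T ≈ 3.65 days

Holding cost H = 0.19 × $144.00 = $27.3600 per unit per year.
EOQ = √(2DS/H) = √(2 × 36,000 × 50.7 / 27.36) ≈ 365.27.
Cycle time = Q*/D × 360 = 365.27 / 36,000 × 360 ≈ 3.653 days.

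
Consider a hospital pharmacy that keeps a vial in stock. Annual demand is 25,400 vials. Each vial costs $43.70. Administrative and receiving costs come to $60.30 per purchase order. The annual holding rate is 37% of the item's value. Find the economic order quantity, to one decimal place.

Holding cost H = 0.37 × $43.70 = $16.1690 per unit per year.
EOQ = √(2DS / H) = √(2 × 25,400 × 60.3 / 16.169).
= √(3,063,240 / 16.169) = √189,451.4194 ≈ 435.260.

Q* ≈ 435.3 vials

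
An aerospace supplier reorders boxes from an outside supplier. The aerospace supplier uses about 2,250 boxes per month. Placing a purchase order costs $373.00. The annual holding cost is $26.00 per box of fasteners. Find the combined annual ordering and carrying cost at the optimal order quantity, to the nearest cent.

TC* ≈ $22,884.32

Annual demand D = 2,250 × 12 = 27,000.
Q* = √(2DS/H) = √(2 × 27,000 × 373 / 26) ≈ 880.17.
At the optimum the two cost components are equal, so total cost = 2·(Q*/2)H = Q*·H.
Minimum total = √(2DSH) = √(2 × 27,000 × 373 × 26) ≈ 22884.318.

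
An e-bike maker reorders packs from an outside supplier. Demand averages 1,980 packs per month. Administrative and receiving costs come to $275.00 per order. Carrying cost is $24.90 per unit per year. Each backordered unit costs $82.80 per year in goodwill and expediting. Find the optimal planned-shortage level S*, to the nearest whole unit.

S* ≈ 191 packs

Annual demand D = 1,980 × 12 = 23,760.
With planned backorders, Q* = √(2DS/H) · √((H+B)/B).
√(2DS/H) = √(2 × 23,760 × 275 / 24.9) = 724.444.
√((H+B)/B) = √((24.9+82.8)/82.8) = 1.1405.
Q* ≈ 826.224.
S* = Q* · H/(H+B) = 826.224 × 24.9/107.7 ≈ 191.021.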